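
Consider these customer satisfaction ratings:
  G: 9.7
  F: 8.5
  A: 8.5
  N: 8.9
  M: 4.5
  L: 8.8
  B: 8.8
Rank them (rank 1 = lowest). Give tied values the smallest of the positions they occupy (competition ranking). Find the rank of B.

4

Sorted (ascending): 4.5, 8.5, 8.5, 8.8, 8.8, 8.9, 9.7
The 2 values of 8.5 occupy positions 2–3 → each gets rank 2.
The 2 values of 8.8 occupy positions 4–5 → each gets rank 4.
B has value 8.8 → rank 4.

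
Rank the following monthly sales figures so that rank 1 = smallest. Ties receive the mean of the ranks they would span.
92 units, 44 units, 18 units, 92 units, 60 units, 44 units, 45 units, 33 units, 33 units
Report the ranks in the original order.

Sorted (ascending): 18, 33, 33, 44, 44, 45, 60, 92, 92
The 2 values of 33 occupy positions 2–3 → average rank (2+3)/2 = 2.5.
The 2 values of 44 occupy positions 4–5 → average rank (4+5)/2 = 4.5.
The 2 values of 92 occupy positions 8–9 → average rank (8+9)/2 = 8.5.

8.5, 4.5, 1, 8.5, 7, 4.5, 6, 2.5, 2.5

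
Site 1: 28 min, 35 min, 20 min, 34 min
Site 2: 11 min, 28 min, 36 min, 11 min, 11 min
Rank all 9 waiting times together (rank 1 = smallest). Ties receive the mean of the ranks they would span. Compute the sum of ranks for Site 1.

24.5

Sorted (ascending): 11, 11, 11, 20, 28, 28, 34, 35, 36
The 3 values of 11 occupy positions 1–3 → average rank 2.
The 2 values of 28 occupy positions 5–6 → average rank (5+6)/2 = 5.5.
Site 1 values → pooled ranks: 28→5.5, 35→8, 20→4, 34→7
Rank sum = 5.5 + 8 + 4 + 7 = 24.5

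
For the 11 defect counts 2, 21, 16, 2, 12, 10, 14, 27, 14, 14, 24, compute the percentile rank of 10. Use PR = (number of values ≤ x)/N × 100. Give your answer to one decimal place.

27.3

N = 11.
Strictly below 10: 2. Equal to 10: 1.
PR = 3/11 × 100 = 27.3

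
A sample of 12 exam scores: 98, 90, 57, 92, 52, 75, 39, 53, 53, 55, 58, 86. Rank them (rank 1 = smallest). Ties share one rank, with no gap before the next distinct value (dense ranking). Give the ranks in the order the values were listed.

11, 9, 5, 10, 2, 7, 1, 3, 3, 4, 6, 8

Sorted (ascending): 39, 52, 53, 53, 55, 57, 58, 75, 86, 90, 92, 98
The 2 values of 53 share dense rank 3.
Remaining distinct values take the next consecutive integers.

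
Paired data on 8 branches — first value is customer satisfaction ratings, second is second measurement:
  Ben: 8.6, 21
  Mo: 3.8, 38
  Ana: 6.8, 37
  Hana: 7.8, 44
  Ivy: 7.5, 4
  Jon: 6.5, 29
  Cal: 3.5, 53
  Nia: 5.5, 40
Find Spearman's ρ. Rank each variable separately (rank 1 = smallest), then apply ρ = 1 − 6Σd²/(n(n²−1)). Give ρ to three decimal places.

Ranks of variable 1: 8, 2, 5, 7, 6, 4, 1, 3
Ranks of variable 2: 2, 5, 4, 7, 1, 3, 8, 6
d = r₁ − r₂: 6, -3, 1, 0, 5, 1, -7, -3
d²: 36, 9, 1, 0, 25, 1, 49, 9; Σd² = 130
ρ = 1 − 6·130/(8·63) = 1 − 780/504 = -0.548

-0.548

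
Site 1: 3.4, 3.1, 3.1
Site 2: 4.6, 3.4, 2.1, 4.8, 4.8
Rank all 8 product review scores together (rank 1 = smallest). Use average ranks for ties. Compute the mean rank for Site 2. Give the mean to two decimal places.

Sorted (ascending): 2.1, 3.1, 3.1, 3.4, 3.4, 4.6, 4.8, 4.8
The 2 values of 3.1 occupy positions 2–3 → average rank (2+3)/2 = 2.5.
The 2 values of 3.4 occupy positions 4–5 → average rank (4+5)/2 = 4.5.
The 2 values of 4.8 occupy positions 7–8 → average rank (7+8)/2 = 7.5.
Site 2 values → pooled ranks: 4.6→6, 3.4→4.5, 2.1→1, 4.8→7.5, 4.8→7.5
Mean rank = (6 + 4.5 + 1 + 7.5 + 7.5) / 5 = 5.30

5.30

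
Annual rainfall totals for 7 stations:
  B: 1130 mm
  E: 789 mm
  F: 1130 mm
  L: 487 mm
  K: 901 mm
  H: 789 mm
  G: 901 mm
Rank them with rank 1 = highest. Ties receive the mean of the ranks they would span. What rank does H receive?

5.5

Sorted (descending): 1130, 1130, 901, 901, 789, 789, 487
The 2 values of 1130 occupy positions 1–2 → average rank (1+2)/2 = 1.5.
The 2 values of 901 occupy positions 3–4 → average rank (3+4)/2 = 3.5.
The 2 values of 789 occupy positions 5–6 → average rank (5+6)/2 = 5.5.
H has value 789 mm → rank 5.5.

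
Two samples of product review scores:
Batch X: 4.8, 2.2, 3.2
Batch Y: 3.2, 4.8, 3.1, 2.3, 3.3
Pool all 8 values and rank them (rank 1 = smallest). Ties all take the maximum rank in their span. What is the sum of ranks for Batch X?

Sorted (ascending): 2.2, 2.3, 3.1, 3.2, 3.2, 3.3, 4.8, 4.8
The 2 values of 3.2 occupy positions 4–5 → each gets rank 5.
The 2 values of 4.8 occupy positions 7–8 → each gets rank 8.
Batch X values → pooled ranks: 4.8→8, 2.2→1, 3.2→5
Rank sum = 8 + 1 + 5 = 14

14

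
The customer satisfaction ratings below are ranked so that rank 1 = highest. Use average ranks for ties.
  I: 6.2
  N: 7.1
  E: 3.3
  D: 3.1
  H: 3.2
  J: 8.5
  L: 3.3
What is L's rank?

Sorted (descending): 8.5, 7.1, 6.2, 3.3, 3.3, 3.2, 3.1
The 2 values of 3.3 occupy positions 4–5 → average rank (4+5)/2 = 4.5.
L has value 3.3 → rank 4.5.

4.5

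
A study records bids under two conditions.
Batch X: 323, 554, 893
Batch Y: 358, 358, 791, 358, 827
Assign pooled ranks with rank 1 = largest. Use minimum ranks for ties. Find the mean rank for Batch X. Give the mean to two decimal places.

Sorted (descending): 893, 827, 791, 554, 358, 358, 358, 323
The 3 values of 358 occupy positions 5–7 → each gets rank 5.
Batch X values → pooled ranks: 323→8, 554→4, 893→1
Mean rank = (8 + 4 + 1) / 3 = 4.33

4.33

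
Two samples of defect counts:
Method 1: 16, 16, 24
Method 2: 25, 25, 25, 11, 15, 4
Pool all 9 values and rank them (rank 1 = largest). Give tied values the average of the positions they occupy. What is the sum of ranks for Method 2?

30

Sorted (descending): 25, 25, 25, 24, 16, 16, 15, 11, 4
The 3 values of 25 occupy positions 1–3 → average rank 2.
The 2 values of 16 occupy positions 5–6 → average rank (5+6)/2 = 5.5.
Method 2 values → pooled ranks: 25→2, 25→2, 25→2, 11→8, 15→7, 4→9
Rank sum = 2 + 2 + 2 + 8 + 7 + 9 = 30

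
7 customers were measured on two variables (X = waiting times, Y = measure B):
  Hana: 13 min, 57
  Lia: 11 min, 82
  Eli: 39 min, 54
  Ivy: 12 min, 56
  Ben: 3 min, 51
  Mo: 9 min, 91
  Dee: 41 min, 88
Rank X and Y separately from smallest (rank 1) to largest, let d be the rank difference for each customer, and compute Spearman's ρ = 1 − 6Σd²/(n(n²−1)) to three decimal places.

Ranks of variable 1: 5, 3, 6, 4, 1, 2, 7
Ranks of variable 2: 4, 5, 2, 3, 1, 7, 6
d = r₁ − r₂: 1, -2, 4, 1, 0, -5, 1
d²: 1, 4, 16, 1, 0, 25, 1; Σd² = 48
ρ = 1 − 6·48/(7·48) = 1 − 288/336 = 0.143

0.143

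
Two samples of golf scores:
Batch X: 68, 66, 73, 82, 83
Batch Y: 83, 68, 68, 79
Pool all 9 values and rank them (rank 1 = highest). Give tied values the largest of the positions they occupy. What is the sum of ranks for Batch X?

Sorted (descending): 83, 83, 82, 79, 73, 68, 68, 68, 66
The 2 values of 83 occupy positions 1–2 → each gets rank 2.
The 3 values of 68 occupy positions 6–8 → each gets rank 8.
Batch X values → pooled ranks: 68→8, 66→9, 73→5, 82→3, 83→2
Rank sum = 8 + 9 + 5 + 3 + 2 = 27

27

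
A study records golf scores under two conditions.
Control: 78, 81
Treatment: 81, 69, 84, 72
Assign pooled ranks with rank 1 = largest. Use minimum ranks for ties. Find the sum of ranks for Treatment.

Sorted (descending): 84, 81, 81, 78, 72, 69
The 2 values of 81 occupy positions 2–3 → each gets rank 2.
Treatment values → pooled ranks: 81→2, 69→6, 84→1, 72→5
Rank sum = 2 + 6 + 1 + 5 = 14

14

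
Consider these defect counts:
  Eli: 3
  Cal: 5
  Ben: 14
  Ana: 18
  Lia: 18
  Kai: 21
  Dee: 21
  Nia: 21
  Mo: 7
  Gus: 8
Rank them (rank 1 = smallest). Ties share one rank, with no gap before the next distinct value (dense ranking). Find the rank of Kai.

7

Sorted (ascending): 3, 5, 7, 8, 14, 18, 18, 21, 21, 21
The 2 values of 18 share dense rank 6.
The 3 values of 21 share dense rank 7.
Remaining distinct values take the next consecutive integers.
Kai has value 21 → rank 7.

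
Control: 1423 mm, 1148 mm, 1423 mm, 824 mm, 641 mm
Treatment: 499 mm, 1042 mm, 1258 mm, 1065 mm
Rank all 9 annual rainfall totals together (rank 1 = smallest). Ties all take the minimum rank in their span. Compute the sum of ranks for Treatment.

17

Sorted (ascending): 499, 641, 824, 1042, 1065, 1148, 1258, 1423, 1423
The 2 values of 1423 occupy positions 8–9 → each gets rank 8.
Treatment values → pooled ranks: 499→1, 1042→4, 1258→7, 1065→5
Rank sum = 1 + 4 + 7 + 5 = 17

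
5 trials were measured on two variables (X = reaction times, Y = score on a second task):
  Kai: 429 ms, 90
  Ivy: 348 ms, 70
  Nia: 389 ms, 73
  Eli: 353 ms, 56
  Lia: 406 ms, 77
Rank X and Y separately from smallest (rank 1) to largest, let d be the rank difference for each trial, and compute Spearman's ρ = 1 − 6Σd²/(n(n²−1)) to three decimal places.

0.900

Ranks of variable 1: 5, 1, 3, 2, 4
Ranks of variable 2: 5, 2, 3, 1, 4
d = r₁ − r₂: 0, -1, 0, 1, 0
d²: 0, 1, 0, 1, 0; Σd² = 2
ρ = 1 − 6·2/(5·24) = 1 − 12/120 = 0.900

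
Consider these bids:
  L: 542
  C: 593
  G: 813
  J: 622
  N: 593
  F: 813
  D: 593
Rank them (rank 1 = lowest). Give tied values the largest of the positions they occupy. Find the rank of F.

Sorted (ascending): 542, 593, 593, 593, 622, 813, 813
The 3 values of 593 occupy positions 2–4 → each gets rank 4.
The 2 values of 813 occupy positions 6–7 → each gets rank 7.
F has value 813 → rank 7.

7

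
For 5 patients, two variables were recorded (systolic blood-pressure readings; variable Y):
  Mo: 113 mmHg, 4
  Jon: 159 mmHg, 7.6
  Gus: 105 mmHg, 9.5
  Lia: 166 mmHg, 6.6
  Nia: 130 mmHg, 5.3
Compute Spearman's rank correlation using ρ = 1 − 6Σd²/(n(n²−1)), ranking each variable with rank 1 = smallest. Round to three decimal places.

-0.100

Ranks of variable 1: 2, 4, 1, 5, 3
Ranks of variable 2: 1, 4, 5, 3, 2
d = r₁ − r₂: 1, 0, -4, 2, 1
d²: 1, 0, 16, 4, 1; Σd² = 22
ρ = 1 − 6·22/(5·24) = 1 − 132/120 = -0.100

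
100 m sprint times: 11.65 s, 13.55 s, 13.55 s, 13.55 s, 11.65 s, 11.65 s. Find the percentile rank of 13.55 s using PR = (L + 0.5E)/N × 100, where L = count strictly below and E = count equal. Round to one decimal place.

N = 6.
Strictly below 13.55: 3. Equal to 13.55: 3.
PR = (3 + 0.5·3)/6 × 100 = 75.0

75.0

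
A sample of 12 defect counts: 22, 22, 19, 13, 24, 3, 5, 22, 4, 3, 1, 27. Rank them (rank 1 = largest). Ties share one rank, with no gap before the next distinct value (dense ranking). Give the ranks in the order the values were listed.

Sorted (descending): 27, 24, 22, 22, 22, 19, 13, 5, 4, 3, 3, 1
The 3 values of 22 share dense rank 3.
The 2 values of 3 share dense rank 8.
Remaining distinct values take the next consecutive integers.

3, 3, 4, 5, 2, 8, 6, 3, 7, 8, 9, 1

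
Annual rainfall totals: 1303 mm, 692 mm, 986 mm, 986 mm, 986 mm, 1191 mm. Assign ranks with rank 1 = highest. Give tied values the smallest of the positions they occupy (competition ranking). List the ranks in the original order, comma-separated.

1, 6, 3, 3, 3, 2

Sorted (descending): 1303, 1191, 986, 986, 986, 692
The 3 values of 986 occupy positions 3–5 → each gets rank 3.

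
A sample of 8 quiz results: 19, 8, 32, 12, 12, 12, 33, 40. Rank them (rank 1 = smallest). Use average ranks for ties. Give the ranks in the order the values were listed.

Sorted (ascending): 8, 12, 12, 12, 19, 32, 33, 40
The 3 values of 12 occupy positions 2–4 → average rank 3.

5, 1, 6, 3, 3, 3, 7, 8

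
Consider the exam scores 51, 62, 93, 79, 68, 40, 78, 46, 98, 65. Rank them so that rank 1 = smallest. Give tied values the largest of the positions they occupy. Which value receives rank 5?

Sorted (ascending): 40, 46, 51, 62, 65, 68, 78, 79, 93, 98
No ties — each value takes its position as its rank.
Rank 5 → value 65.

65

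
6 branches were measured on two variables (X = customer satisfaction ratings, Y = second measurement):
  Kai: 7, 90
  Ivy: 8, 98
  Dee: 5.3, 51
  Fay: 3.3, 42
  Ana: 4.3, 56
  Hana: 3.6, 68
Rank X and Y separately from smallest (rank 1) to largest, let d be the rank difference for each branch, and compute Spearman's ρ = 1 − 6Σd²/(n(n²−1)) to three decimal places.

0.771

Ranks of variable 1: 5, 6, 4, 1, 3, 2
Ranks of variable 2: 5, 6, 2, 1, 3, 4
d = r₁ − r₂: 0, 0, 2, 0, 0, -2
d²: 0, 0, 4, 0, 0, 4; Σd² = 8
ρ = 1 − 6·8/(6·35) = 1 − 48/210 = 0.771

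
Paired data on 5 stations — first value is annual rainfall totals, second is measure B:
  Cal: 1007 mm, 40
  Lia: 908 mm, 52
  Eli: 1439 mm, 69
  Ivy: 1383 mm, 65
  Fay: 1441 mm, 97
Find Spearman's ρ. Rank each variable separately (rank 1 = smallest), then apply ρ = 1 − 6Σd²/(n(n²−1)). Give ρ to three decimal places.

0.900

Ranks of variable 1: 2, 1, 4, 3, 5
Ranks of variable 2: 1, 2, 4, 3, 5
d = r₁ − r₂: 1, -1, 0, 0, 0
d²: 1, 1, 0, 0, 0; Σd² = 2
ρ = 1 − 6·2/(5·24) = 1 − 12/120 = 0.900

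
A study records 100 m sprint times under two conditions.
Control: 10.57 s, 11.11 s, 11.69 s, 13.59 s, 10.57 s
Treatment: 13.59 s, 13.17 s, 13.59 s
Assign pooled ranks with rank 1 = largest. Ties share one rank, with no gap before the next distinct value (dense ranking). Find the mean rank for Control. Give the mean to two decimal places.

3.60

Sorted (descending): 13.59, 13.59, 13.59, 13.17, 11.69, 11.11, 10.57, 10.57
The 3 values of 13.59 share dense rank 1.
The 2 values of 10.57 share dense rank 5.
Remaining distinct values take the next consecutive integers.
Control values → pooled ranks: 10.57→5, 11.11→4, 11.69→3, 13.59→1, 10.57→5
Mean rank = (5 + 4 + 3 + 1 + 5) / 5 = 3.60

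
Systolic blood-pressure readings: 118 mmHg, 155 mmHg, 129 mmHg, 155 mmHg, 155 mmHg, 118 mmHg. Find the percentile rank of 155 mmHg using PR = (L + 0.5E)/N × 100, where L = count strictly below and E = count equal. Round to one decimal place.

75.0

N = 6.
Strictly below 155: 3. Equal to 155: 3.
PR = (3 + 0.5·3)/6 × 100 = 75.0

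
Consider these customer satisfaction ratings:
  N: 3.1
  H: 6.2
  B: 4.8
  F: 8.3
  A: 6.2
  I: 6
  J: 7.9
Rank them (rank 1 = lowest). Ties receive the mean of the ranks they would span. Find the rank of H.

4.5

Sorted (ascending): 3.1, 4.8, 6, 6.2, 6.2, 7.9, 8.3
The 2 values of 6.2 occupy positions 4–5 → average rank (4+5)/2 = 4.5.
H has value 6.2 → rank 4.5.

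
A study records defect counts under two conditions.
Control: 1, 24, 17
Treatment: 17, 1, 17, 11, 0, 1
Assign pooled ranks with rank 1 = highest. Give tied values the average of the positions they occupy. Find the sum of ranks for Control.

Sorted (descending): 24, 17, 17, 17, 11, 1, 1, 1, 0
The 3 values of 17 occupy positions 2–4 → average rank 3.
The 3 values of 1 occupy positions 6–8 → average rank 7.
Control values → pooled ranks: 1→7, 24→1, 17→3
Rank sum = 7 + 1 + 3 = 11

11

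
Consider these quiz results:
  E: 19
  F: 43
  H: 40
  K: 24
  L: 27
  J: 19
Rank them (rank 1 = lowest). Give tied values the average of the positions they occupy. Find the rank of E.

1.5

Sorted (ascending): 19, 19, 24, 27, 40, 43
The 2 values of 19 occupy positions 1–2 → average rank (1+2)/2 = 1.5.
E has value 19 → rank 1.5.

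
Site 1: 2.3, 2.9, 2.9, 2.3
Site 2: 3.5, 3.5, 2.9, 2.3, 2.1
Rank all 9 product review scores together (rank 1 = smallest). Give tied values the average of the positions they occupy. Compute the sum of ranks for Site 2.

Sorted (ascending): 2.1, 2.3, 2.3, 2.3, 2.9, 2.9, 2.9, 3.5, 3.5
The 3 values of 2.3 occupy positions 2–4 → average rank 3.
The 3 values of 2.9 occupy positions 5–7 → average rank 6.
The 2 values of 3.5 occupy positions 8–9 → average rank (8+9)/2 = 8.5.
Site 2 values → pooled ranks: 3.5→8.5, 3.5→8.5, 2.9→6, 2.3→3, 2.1→1
Rank sum = 8.5 + 8.5 + 6 + 3 + 1 = 27

27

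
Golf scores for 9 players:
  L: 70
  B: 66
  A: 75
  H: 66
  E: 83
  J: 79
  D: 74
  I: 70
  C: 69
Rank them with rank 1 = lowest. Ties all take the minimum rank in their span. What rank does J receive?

Sorted (ascending): 66, 66, 69, 70, 70, 74, 75, 79, 83
The 2 values of 66 occupy positions 1–2 → each gets rank 1.
The 2 values of 70 occupy positions 4–5 → each gets rank 4.
J has value 79 → rank 8.

8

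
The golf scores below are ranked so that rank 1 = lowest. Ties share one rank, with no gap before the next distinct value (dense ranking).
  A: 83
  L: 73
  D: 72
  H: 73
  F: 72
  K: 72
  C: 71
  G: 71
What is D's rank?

Sorted (ascending): 71, 71, 72, 72, 72, 73, 73, 83
The 2 values of 71 share dense rank 1.
The 3 values of 72 share dense rank 2.
The 2 values of 73 share dense rank 3.
Remaining distinct values take the next consecutive integers.
D has value 72 → rank 2.

2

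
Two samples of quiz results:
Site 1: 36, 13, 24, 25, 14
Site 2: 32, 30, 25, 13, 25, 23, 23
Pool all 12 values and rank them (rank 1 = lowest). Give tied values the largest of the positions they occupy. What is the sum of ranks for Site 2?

51

Sorted (ascending): 13, 13, 14, 23, 23, 24, 25, 25, 25, 30, 32, 36
The 2 values of 13 occupy positions 1–2 → each gets rank 2.
The 2 values of 23 occupy positions 4–5 → each gets rank 5.
The 3 values of 25 occupy positions 7–9 → each gets rank 9.
Site 2 values → pooled ranks: 32→11, 30→10, 25→9, 13→2, 25→9, 23→5, 23→5
Rank sum = 11 + 10 + 9 + 2 + 9 + 5 + 5 = 51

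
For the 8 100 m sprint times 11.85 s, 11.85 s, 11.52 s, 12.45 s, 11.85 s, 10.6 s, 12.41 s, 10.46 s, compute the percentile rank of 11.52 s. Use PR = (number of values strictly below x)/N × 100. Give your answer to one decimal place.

25.0

N = 8.
Strictly below 11.52: 2. Equal to 11.52: 1.
PR = 2/8 × 100 = 25.0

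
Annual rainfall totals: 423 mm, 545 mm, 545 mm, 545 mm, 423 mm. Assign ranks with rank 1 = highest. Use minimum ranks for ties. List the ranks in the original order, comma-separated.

Sorted (descending): 545, 545, 545, 423, 423
The 3 values of 545 occupy positions 1–3 → each gets rank 1.
The 2 values of 423 occupy positions 4–5 → each gets rank 4.

4, 1, 1, 1, 4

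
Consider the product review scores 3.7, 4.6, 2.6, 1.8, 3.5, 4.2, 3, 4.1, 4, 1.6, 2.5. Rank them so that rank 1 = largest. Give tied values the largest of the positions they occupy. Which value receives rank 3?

4.1

Sorted (descending): 4.6, 4.2, 4.1, 4, 3.7, 3.5, 3, 2.6, 2.5, 1.8, 1.6
No ties — each value takes its position as its rank.
Rank 3 → value 4.1.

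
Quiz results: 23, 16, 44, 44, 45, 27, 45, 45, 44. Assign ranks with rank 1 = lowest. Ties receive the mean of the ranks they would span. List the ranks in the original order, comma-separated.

Sorted (ascending): 16, 23, 27, 44, 44, 44, 45, 45, 45
The 3 values of 44 occupy positions 4–6 → average rank 5.
The 3 values of 45 occupy positions 7–9 → average rank 8.

2, 1, 5, 5, 8, 3, 8, 8, 5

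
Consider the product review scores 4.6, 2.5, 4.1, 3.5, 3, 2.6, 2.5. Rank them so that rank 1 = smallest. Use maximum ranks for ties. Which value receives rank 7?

4.6

Sorted (ascending): 2.5, 2.5, 2.6, 3, 3.5, 4.1, 4.6
The 2 values of 2.5 occupy positions 1–2 → each gets rank 2.
Rank 7 → value 4.6.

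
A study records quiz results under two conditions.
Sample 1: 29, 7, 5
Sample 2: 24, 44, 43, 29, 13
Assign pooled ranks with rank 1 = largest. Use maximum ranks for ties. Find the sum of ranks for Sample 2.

Sorted (descending): 44, 43, 29, 29, 24, 13, 7, 5
The 2 values of 29 occupy positions 3–4 → each gets rank 4.
Sample 2 values → pooled ranks: 24→5, 44→1, 43→2, 29→4, 13→6
Rank sum = 5 + 1 + 2 + 4 + 6 = 18

18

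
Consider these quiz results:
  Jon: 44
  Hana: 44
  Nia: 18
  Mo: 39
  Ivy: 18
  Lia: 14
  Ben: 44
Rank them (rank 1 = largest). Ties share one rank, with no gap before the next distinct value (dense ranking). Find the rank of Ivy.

3

Sorted (descending): 44, 44, 44, 39, 18, 18, 14
The 3 values of 44 share dense rank 1.
The 2 values of 18 share dense rank 3.
Remaining distinct values take the next consecutive integers.
Ivy has value 18 → rank 3.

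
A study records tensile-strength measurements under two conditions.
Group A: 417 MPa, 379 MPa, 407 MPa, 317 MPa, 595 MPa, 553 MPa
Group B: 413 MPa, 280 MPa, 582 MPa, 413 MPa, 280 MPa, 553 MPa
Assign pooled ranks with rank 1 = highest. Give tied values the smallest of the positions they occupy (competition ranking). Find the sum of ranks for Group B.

Sorted (descending): 595, 582, 553, 553, 417, 413, 413, 407, 379, 317, 280, 280
The 2 values of 553 occupy positions 3–4 → each gets rank 3.
The 2 values of 413 occupy positions 6–7 → each gets rank 6.
The 2 values of 280 occupy positions 11–12 → each gets rank 11.
Group B values → pooled ranks: 413→6, 280→11, 582→2, 413→6, 280→11, 553→3
Rank sum = 6 + 11 + 2 + 6 + 11 + 3 = 39

39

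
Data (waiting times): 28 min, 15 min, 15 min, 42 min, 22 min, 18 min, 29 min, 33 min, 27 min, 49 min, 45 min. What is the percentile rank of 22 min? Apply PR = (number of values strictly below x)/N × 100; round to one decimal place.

N = 11.
Strictly below 22: 3. Equal to 22: 1.
PR = 3/11 × 100 = 27.3

27.3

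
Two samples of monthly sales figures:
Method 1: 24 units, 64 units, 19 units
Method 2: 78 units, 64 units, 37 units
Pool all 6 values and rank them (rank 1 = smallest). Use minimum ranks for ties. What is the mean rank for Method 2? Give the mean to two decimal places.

Sorted (ascending): 19, 24, 37, 64, 64, 78
The 2 values of 64 occupy positions 4–5 → each gets rank 4.
Method 2 values → pooled ranks: 78→6, 64→4, 37→3
Mean rank = (6 + 4 + 3) / 3 = 4.33

4.33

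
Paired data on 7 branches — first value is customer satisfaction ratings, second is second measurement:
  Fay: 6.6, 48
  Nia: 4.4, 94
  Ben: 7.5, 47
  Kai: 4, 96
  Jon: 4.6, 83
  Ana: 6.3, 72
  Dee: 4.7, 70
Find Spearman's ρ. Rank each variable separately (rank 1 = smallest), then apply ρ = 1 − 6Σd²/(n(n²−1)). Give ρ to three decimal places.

Ranks of variable 1: 6, 2, 7, 1, 3, 5, 4
Ranks of variable 2: 2, 6, 1, 7, 5, 4, 3
d = r₁ − r₂: 4, -4, 6, -6, -2, 1, 1
d²: 16, 16, 36, 36, 4, 1, 1; Σd² = 110
ρ = 1 − 6·110/(7·48) = 1 − 660/336 = -0.964

-0.964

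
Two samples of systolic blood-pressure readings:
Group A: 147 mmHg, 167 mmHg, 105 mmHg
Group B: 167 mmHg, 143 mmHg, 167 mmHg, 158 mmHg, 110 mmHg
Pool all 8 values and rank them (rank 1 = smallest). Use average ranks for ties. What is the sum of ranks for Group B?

24

Sorted (ascending): 105, 110, 143, 147, 158, 167, 167, 167
The 3 values of 167 occupy positions 6–8 → average rank 7.
Group B values → pooled ranks: 167→7, 143→3, 167→7, 158→5, 110→2
Rank sum = 7 + 3 + 7 + 5 + 2 = 24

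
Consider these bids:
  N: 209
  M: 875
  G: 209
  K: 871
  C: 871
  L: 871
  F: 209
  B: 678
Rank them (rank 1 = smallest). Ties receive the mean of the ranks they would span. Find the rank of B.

Sorted (ascending): 209, 209, 209, 678, 871, 871, 871, 875
The 3 values of 209 occupy positions 1–3 → average rank 2.
The 3 values of 871 occupy positions 5–7 → average rank 6.
B has value 678 → rank 4.

4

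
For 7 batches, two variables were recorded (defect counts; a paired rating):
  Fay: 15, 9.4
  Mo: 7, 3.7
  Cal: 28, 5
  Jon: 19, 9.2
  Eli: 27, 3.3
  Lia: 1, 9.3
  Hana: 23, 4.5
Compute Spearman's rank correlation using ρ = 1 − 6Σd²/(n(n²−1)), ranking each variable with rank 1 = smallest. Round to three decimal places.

Ranks of variable 1: 3, 2, 7, 4, 6, 1, 5
Ranks of variable 2: 7, 2, 4, 5, 1, 6, 3
d = r₁ − r₂: -4, 0, 3, -1, 5, -5, 2
d²: 16, 0, 9, 1, 25, 25, 4; Σd² = 80
ρ = 1 − 6·80/(7·48) = 1 − 480/336 = -0.429

-0.429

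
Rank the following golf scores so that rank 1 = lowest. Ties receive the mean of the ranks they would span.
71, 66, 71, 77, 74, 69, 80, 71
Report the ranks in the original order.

4, 1, 4, 7, 6, 2, 8, 4

Sorted (ascending): 66, 69, 71, 71, 71, 74, 77, 80
The 3 values of 71 occupy positions 3–5 → average rank 4.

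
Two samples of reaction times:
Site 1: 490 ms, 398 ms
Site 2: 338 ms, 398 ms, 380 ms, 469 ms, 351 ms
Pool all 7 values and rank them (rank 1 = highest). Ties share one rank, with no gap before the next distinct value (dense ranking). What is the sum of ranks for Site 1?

Sorted (descending): 490, 469, 398, 398, 380, 351, 338
The 2 values of 398 share dense rank 3.
Remaining distinct values take the next consecutive integers.
Site 1 values → pooled ranks: 490→1, 398→3
Rank sum = 1 + 3 = 4

4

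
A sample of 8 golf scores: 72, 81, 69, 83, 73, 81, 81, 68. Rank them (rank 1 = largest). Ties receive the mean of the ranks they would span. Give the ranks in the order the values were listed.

Sorted (descending): 83, 81, 81, 81, 73, 72, 69, 68
The 3 values of 81 occupy positions 2–4 → average rank 3.

6, 3, 7, 1, 5, 3, 3, 8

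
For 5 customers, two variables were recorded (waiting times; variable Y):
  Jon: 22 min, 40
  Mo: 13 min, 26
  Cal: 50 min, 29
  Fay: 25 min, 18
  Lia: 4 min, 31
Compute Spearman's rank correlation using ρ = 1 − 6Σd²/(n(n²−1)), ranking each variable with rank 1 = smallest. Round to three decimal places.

Ranks of variable 1: 3, 2, 5, 4, 1
Ranks of variable 2: 5, 2, 3, 1, 4
d = r₁ − r₂: -2, 0, 2, 3, -3
d²: 4, 0, 4, 9, 9; Σd² = 26
ρ = 1 − 6·26/(5·24) = 1 − 156/120 = -0.300

-0.300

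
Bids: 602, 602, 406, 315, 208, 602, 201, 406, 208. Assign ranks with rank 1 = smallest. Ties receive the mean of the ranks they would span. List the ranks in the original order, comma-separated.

8, 8, 5.5, 4, 2.5, 8, 1, 5.5, 2.5

Sorted (ascending): 201, 208, 208, 315, 406, 406, 602, 602, 602
The 2 values of 208 occupy positions 2–3 → average rank (2+3)/2 = 2.5.
The 2 values of 406 occupy positions 5–6 → average rank (5+6)/2 = 5.5.
The 3 values of 602 occupy positions 7–9 → average rank 8.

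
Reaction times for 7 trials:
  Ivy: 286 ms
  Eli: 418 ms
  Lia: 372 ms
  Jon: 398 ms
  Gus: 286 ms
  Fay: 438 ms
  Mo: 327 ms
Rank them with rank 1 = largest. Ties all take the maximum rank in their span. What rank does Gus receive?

Sorted (descending): 438, 418, 398, 372, 327, 286, 286
The 2 values of 286 occupy positions 6–7 → each gets rank 7.
Gus has value 286 ms → rank 7.

7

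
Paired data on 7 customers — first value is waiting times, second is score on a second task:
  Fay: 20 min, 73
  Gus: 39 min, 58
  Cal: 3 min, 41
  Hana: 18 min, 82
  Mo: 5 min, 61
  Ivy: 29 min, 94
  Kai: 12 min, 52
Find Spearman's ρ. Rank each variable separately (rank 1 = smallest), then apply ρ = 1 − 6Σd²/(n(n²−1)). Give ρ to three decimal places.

Ranks of variable 1: 5, 7, 1, 4, 2, 6, 3
Ranks of variable 2: 5, 3, 1, 6, 4, 7, 2
d = r₁ − r₂: 0, 4, 0, -2, -2, -1, 1
d²: 0, 16, 0, 4, 4, 1, 1; Σd² = 26
ρ = 1 − 6·26/(7·48) = 1 − 156/336 = 0.536

0.536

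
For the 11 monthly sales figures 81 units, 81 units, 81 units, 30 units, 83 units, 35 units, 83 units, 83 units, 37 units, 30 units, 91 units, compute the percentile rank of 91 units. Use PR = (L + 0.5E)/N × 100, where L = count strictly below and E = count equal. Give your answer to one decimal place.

95.5

N = 11.
Strictly below 91: 10. Equal to 91: 1.
PR = (10 + 0.5·1)/11 × 100 = 95.5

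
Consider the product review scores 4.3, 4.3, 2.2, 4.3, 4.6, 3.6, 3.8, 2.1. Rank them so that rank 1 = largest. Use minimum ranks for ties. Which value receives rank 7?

2.2

Sorted (descending): 4.6, 4.3, 4.3, 4.3, 3.8, 3.6, 2.2, 2.1
The 3 values of 4.3 occupy positions 2–4 → each gets rank 2.
Rank 7 → value 2.2.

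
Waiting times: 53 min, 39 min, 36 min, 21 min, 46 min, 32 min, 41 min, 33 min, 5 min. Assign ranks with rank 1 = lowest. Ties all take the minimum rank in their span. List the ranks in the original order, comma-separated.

9, 6, 5, 2, 8, 3, 7, 4, 1

Sorted (ascending): 5, 21, 32, 33, 36, 39, 41, 46, 53
No ties — each value takes its position as its rank.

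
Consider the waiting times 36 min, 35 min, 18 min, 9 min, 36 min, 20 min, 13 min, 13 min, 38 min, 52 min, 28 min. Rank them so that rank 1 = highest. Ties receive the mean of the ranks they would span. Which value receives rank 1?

Sorted (descending): 52, 38, 36, 36, 35, 28, 20, 18, 13, 13, 9
The 2 values of 36 occupy positions 3–4 → average rank (3+4)/2 = 3.5.
The 2 values of 13 occupy positions 9–10 → average rank (9+10)/2 = 9.5.
Rank 1 → value 52.

52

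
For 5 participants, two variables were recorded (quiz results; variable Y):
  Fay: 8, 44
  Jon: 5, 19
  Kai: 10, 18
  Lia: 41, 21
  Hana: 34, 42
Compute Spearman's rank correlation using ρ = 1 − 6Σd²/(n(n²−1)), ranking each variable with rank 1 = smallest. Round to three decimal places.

Ranks of variable 1: 2, 1, 3, 5, 4
Ranks of variable 2: 5, 2, 1, 3, 4
d = r₁ − r₂: -3, -1, 2, 2, 0
d²: 9, 1, 4, 4, 0; Σd² = 18
ρ = 1 − 6·18/(5·24) = 1 − 108/120 = 0.100

0.100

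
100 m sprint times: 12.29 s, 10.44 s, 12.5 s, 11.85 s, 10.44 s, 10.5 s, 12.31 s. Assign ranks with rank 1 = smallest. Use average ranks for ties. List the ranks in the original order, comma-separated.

Sorted (ascending): 10.44, 10.44, 10.5, 11.85, 12.29, 12.31, 12.5
The 2 values of 10.44 occupy positions 1–2 → average rank (1+2)/2 = 1.5.

5, 1.5, 7, 4, 1.5, 3, 6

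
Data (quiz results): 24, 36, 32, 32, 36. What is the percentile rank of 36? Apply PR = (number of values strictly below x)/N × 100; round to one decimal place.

60.0

N = 5.
Strictly below 36: 3. Equal to 36: 2.
PR = 3/5 × 100 = 60.0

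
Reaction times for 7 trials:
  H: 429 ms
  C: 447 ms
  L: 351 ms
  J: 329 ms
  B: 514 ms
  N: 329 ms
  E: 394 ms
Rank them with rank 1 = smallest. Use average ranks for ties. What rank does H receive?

5

Sorted (ascending): 329, 329, 351, 394, 429, 447, 514
The 2 values of 329 occupy positions 1–2 → average rank (1+2)/2 = 1.5.
H has value 429 ms → rank 5.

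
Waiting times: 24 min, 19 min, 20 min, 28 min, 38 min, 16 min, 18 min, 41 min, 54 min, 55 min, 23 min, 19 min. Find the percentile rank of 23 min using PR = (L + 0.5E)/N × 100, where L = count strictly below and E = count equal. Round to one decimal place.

N = 12.
Strictly below 23: 5. Equal to 23: 1.
PR = (5 + 0.5·1)/12 × 100 = 45.8

45.8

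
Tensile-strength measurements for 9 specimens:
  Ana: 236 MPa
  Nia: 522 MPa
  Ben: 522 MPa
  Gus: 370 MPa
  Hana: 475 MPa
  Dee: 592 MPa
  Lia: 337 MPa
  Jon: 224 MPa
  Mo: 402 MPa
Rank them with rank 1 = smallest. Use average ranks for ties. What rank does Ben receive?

7.5

Sorted (ascending): 224, 236, 337, 370, 402, 475, 522, 522, 592
The 2 values of 522 occupy positions 7–8 → average rank (7+8)/2 = 7.5.
Ben has value 522 MPa → rank 7.5.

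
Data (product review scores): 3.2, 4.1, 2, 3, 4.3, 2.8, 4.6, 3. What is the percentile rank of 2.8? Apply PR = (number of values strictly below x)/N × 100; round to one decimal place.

N = 8.
Strictly below 2.8: 1. Equal to 2.8: 1.
PR = 1/8 × 100 = 12.5

12.5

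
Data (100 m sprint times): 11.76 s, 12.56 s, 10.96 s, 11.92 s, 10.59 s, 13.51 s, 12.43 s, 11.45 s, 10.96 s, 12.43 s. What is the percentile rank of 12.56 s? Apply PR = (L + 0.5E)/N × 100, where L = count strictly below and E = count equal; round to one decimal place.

85.0

N = 10.
Strictly below 12.56: 8. Equal to 12.56: 1.
PR = (8 + 0.5·1)/10 × 100 = 85.0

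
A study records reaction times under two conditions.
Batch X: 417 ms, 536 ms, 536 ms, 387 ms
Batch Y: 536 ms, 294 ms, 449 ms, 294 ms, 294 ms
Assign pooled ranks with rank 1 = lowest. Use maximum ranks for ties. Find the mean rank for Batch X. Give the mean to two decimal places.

6.75

Sorted (ascending): 294, 294, 294, 387, 417, 449, 536, 536, 536
The 3 values of 294 occupy positions 1–3 → each gets rank 3.
The 3 values of 536 occupy positions 7–9 → each gets rank 9.
Batch X values → pooled ranks: 417→5, 536→9, 536→9, 387→4
Mean rank = (5 + 9 + 9 + 4) / 4 = 6.75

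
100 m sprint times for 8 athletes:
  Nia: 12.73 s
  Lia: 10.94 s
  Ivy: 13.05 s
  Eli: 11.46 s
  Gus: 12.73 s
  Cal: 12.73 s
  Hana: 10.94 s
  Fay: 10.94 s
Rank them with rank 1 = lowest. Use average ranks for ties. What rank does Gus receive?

Sorted (ascending): 10.94, 10.94, 10.94, 11.46, 12.73, 12.73, 12.73, 13.05
The 3 values of 10.94 occupy positions 1–3 → average rank 2.
The 3 values of 12.73 occupy positions 5–7 → average rank 6.
Gus has value 12.73 s → rank 6.

6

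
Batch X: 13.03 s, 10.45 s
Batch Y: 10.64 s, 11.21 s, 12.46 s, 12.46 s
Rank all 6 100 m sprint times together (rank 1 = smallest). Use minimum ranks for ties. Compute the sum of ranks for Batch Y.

13

Sorted (ascending): 10.45, 10.64, 11.21, 12.46, 12.46, 13.03
The 2 values of 12.46 occupy positions 4–5 → each gets rank 4.
Batch Y values → pooled ranks: 10.64→2, 11.21→3, 12.46→4, 12.46→4
Rank sum = 2 + 3 + 4 + 4 = 13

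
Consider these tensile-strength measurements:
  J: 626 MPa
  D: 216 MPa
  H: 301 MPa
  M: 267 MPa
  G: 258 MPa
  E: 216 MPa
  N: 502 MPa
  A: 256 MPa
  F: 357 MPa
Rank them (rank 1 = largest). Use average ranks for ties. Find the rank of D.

8.5

Sorted (descending): 626, 502, 357, 301, 267, 258, 256, 216, 216
The 2 values of 216 occupy positions 8–9 → average rank (8+9)/2 = 8.5.
D has value 216 MPa → rank 8.5.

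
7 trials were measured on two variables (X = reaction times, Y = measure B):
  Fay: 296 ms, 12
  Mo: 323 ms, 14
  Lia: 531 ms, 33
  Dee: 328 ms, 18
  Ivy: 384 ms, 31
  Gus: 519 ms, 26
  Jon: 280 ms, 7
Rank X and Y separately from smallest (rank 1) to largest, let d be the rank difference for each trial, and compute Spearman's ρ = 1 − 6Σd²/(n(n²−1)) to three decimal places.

Ranks of variable 1: 2, 3, 7, 4, 5, 6, 1
Ranks of variable 2: 2, 3, 7, 4, 6, 5, 1
d = r₁ − r₂: 0, 0, 0, 0, -1, 1, 0
d²: 0, 0, 0, 0, 1, 1, 0; Σd² = 2
ρ = 1 − 6·2/(7·48) = 1 − 12/336 = 0.964

0.964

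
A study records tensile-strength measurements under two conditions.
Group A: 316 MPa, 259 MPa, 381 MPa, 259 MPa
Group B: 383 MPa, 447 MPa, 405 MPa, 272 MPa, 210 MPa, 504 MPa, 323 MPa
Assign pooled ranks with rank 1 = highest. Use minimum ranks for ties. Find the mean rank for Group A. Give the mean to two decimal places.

Sorted (descending): 504, 447, 405, 383, 381, 323, 316, 272, 259, 259, 210
The 2 values of 259 occupy positions 9–10 → each gets rank 9.
Group A values → pooled ranks: 316→7, 259→9, 381→5, 259→9
Mean rank = (7 + 9 + 5 + 9) / 4 = 7.50

7.50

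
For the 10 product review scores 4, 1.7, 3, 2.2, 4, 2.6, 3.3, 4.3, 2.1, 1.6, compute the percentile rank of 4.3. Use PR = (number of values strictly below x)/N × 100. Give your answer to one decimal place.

90.0

N = 10.
Strictly below 4.3: 9. Equal to 4.3: 1.
PR = 9/10 × 100 = 90.0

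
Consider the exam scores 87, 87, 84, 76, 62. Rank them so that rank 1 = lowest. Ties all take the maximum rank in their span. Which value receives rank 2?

76

Sorted (ascending): 62, 76, 84, 87, 87
The 2 values of 87 occupy positions 4–5 → each gets rank 5.
Rank 2 → value 76.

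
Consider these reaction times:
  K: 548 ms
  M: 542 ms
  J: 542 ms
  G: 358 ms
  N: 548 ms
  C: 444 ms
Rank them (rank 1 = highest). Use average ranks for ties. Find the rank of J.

Sorted (descending): 548, 548, 542, 542, 444, 358
The 2 values of 548 occupy positions 1–2 → average rank (1+2)/2 = 1.5.
The 2 values of 542 occupy positions 3–4 → average rank (3+4)/2 = 3.5.
J has value 542 ms → rank 3.5.

3.5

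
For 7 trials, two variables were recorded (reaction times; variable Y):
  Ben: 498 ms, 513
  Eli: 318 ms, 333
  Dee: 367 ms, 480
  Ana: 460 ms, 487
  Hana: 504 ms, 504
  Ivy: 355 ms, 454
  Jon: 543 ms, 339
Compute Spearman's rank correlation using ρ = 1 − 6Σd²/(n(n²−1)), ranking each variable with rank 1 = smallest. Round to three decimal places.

0.429

Ranks of variable 1: 5, 1, 3, 4, 6, 2, 7
Ranks of variable 2: 7, 1, 4, 5, 6, 3, 2
d = r₁ − r₂: -2, 0, -1, -1, 0, -1, 5
d²: 4, 0, 1, 1, 0, 1, 25; Σd² = 32
ρ = 1 − 6·32/(7·48) = 1 − 192/336 = 0.429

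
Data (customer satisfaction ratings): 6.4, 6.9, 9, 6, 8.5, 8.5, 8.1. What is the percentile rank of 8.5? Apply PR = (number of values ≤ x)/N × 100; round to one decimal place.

85.7

N = 7.
Strictly below 8.5: 4. Equal to 8.5: 2.
PR = 6/7 × 100 = 85.7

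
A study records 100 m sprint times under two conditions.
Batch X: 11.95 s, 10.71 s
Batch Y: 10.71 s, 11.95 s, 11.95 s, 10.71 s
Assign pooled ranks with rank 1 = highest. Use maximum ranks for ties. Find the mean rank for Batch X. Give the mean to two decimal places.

4.50

Sorted (descending): 11.95, 11.95, 11.95, 10.71, 10.71, 10.71
The 3 values of 11.95 occupy positions 1–3 → each gets rank 3.
The 3 values of 10.71 occupy positions 4–6 → each gets rank 6.
Batch X values → pooled ranks: 11.95→3, 10.71→6
Mean rank = (3 + 6) / 2 = 4.50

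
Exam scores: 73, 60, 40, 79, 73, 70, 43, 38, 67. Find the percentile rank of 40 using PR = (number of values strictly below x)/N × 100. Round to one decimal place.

N = 9.
Strictly below 40: 1. Equal to 40: 1.
PR = 1/9 × 100 = 11.1

11.1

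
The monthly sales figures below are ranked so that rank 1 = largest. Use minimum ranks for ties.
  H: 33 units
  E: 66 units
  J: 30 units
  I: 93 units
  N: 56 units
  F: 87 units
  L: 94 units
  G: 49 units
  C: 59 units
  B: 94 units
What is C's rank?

Sorted (descending): 94, 94, 93, 87, 66, 59, 56, 49, 33, 30
The 2 values of 94 occupy positions 1–2 → each gets rank 1.
C has value 59 units → rank 6.

6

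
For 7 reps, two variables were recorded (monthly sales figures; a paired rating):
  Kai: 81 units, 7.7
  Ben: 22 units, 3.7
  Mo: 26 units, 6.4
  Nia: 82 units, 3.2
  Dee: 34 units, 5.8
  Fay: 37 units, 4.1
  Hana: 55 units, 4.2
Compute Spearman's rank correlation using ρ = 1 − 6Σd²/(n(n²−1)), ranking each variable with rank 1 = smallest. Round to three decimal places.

Ranks of variable 1: 6, 1, 2, 7, 3, 4, 5
Ranks of variable 2: 7, 2, 6, 1, 5, 3, 4
d = r₁ − r₂: -1, -1, -4, 6, -2, 1, 1
d²: 1, 1, 16, 36, 4, 1, 1; Σd² = 60
ρ = 1 − 6·60/(7·48) = 1 − 360/336 = -0.071

-0.071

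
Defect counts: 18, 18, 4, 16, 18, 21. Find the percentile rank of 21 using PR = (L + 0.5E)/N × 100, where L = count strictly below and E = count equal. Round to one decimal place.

91.7

N = 6.
Strictly below 21: 5. Equal to 21: 1.
PR = (5 + 0.5·1)/6 × 100 = 91.7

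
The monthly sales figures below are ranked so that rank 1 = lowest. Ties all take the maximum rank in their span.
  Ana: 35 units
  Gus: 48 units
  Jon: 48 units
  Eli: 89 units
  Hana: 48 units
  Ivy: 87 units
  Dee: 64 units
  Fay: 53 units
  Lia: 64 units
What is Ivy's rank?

Sorted (ascending): 35, 48, 48, 48, 53, 64, 64, 87, 89
The 3 values of 48 occupy positions 2–4 → each gets rank 4.
The 2 values of 64 occupy positions 6–7 → each gets rank 7.
Ivy has value 87 units → rank 8.

8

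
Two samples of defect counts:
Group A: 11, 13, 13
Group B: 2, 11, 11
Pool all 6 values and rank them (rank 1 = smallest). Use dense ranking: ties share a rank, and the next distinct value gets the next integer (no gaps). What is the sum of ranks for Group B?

Sorted (ascending): 2, 11, 11, 11, 13, 13
The 3 values of 11 share dense rank 2.
The 2 values of 13 share dense rank 3.
Remaining distinct values take the next consecutive integers.
Group B values → pooled ranks: 2→1, 11→2, 11→2
Rank sum = 1 + 2 + 2 = 5

5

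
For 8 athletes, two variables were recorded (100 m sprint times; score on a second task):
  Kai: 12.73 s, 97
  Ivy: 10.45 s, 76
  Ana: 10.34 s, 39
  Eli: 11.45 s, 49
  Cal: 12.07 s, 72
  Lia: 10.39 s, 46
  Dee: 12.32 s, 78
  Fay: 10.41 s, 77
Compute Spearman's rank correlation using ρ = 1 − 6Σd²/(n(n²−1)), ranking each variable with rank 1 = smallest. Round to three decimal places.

0.786

Ranks of variable 1: 8, 4, 1, 5, 6, 2, 7, 3
Ranks of variable 2: 8, 5, 1, 3, 4, 2, 7, 6
d = r₁ − r₂: 0, -1, 0, 2, 2, 0, 0, -3
d²: 0, 1, 0, 4, 4, 0, 0, 9; Σd² = 18
ρ = 1 − 6·18/(8·63) = 1 − 108/504 = 0.786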